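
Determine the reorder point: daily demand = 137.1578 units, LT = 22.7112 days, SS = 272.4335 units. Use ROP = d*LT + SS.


d*LT = 137.1578 * 22.7112 = 3115.0182
ROP = 3115.0182 + 272.4335 = 3387.4517

3387.4517 units


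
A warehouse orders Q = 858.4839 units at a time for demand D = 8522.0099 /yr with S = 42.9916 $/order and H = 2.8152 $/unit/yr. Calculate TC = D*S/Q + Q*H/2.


Ordering cost = D*S/Q = 426.7696
Holding cost = Q*H/2 = 1208.4019
TC = 426.7696 + 1208.4019 = 1635.1715

1635.1715 $/yr


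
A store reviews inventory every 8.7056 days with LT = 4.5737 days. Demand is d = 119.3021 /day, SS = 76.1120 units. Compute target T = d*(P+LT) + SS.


P + LT = 13.2793
d*(P+LT) = 119.3021 * 13.2793 = 1584.2484
T = 1584.2484 + 76.1120 = 1660.3604

1660.3604 units


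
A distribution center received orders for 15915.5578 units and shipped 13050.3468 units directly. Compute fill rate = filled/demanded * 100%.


FR = 13050.3468 / 15915.5578 * 100 = 81.9974

81.9974%


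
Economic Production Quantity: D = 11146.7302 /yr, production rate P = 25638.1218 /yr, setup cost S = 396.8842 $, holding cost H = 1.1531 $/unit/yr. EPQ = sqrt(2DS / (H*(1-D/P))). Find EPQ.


1 - D/P = 1 - 0.4348 = 0.5652
H*(1-D/P) = 0.6518
2DS = 8847922.1961
EPQ = sqrt(13575331.2884) = 3684.4716

3684.4716 units


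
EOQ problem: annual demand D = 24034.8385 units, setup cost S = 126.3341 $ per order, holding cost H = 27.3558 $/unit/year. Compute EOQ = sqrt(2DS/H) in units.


2*D*S = 2 * 24034.8385 * 126.3341 = 6072839.3811
2*D*S/H = 221994.5818
EOQ = sqrt(221994.5818) = 471.1630

471.1630 units


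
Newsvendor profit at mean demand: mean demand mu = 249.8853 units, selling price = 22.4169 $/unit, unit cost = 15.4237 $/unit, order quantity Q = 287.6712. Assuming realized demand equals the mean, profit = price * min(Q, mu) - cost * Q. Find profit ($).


Sales at mu = min(287.6712, 249.8853) = 249.8853
Revenue = 22.4169 * 249.8853 = 5601.6538
Total cost = 15.4237 * 287.6712 = 4436.9543
Profit = 5601.6538 - 4436.9543 = 1164.6995

1164.6995 $


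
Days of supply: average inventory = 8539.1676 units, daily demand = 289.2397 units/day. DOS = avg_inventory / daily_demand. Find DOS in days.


DOS = 8539.1676 / 289.2397 = 29.5228

29.5228 days


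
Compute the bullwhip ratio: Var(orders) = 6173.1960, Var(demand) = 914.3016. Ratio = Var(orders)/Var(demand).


BW = 6173.1960 / 914.3016 = 6.7518

6.7518


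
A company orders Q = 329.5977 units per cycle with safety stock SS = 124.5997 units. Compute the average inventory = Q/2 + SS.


Q/2 = 164.7988
Avg = 164.7988 + 124.5997 = 289.3986

289.3986 units


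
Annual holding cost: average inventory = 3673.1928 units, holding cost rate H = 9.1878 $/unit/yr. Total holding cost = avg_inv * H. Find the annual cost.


Cost = 3673.1928 * 9.1878 = 33748.5608

33748.5608 $/yr


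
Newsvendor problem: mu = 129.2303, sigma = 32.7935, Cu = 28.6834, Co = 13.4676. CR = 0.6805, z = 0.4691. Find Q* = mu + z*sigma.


CR = Cu/(Cu+Co) = 28.6834/(28.6834+13.4676) = 0.6805
z = 0.4691
Q* = 129.2303 + 0.4691 * 32.7935 = 144.6137

144.6137 units


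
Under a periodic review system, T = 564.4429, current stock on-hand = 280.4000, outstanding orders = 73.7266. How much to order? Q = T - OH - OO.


Inventory position = OH + OO = 280.4000 + 73.7266 = 354.1266
Q = 564.4429 - 354.1266 = 210.3163

210.3163 units


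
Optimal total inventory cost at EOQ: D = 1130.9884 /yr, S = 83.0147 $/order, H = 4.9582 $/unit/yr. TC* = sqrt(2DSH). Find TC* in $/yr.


2*D*S*H = 931037.5351
TC* = sqrt(931037.5351) = 964.9029

964.9029 $/yr


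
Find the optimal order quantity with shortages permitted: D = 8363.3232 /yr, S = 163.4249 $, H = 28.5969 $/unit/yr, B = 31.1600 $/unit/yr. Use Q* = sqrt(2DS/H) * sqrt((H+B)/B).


sqrt(2DS/H) = 309.1748
sqrt((H+B)/B) = 1.3848
Q* = 309.1748 * 1.3848 = 428.1534

428.1534 units


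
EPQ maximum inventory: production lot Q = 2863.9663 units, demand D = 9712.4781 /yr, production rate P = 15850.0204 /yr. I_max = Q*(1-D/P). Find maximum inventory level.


D/P = 0.6128
1 - D/P = 0.3872
I_max = 2863.9663 * 0.3872 = 1109.0026

1109.0026 units


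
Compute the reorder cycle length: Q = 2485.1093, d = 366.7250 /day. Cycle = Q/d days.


Cycle = 2485.1093 / 366.7250 = 6.7765

6.7765 days


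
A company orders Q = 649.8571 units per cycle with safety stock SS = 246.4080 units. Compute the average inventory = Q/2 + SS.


Q/2 = 324.9285
Avg = 324.9285 + 246.4080 = 571.3365

571.3365 units


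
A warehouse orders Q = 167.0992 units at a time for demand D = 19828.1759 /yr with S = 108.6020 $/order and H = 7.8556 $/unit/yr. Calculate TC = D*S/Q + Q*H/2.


Ordering cost = D*S/Q = 12886.8334
Holding cost = Q*H/2 = 656.3322
TC = 12886.8334 + 656.3322 = 13543.1657

13543.1657 $/yr


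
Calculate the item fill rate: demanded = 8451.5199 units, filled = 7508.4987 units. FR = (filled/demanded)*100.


FR = 7508.4987 / 8451.5199 * 100 = 88.8420

88.8420%


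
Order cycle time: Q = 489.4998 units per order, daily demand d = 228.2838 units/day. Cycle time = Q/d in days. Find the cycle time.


Cycle = 489.4998 / 228.2838 = 2.1443

2.1443 days


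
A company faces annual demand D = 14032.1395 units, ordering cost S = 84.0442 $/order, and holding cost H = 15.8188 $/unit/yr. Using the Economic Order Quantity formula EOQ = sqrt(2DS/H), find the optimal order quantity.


2*D*S = 2 * 14032.1395 * 84.0442 = 2358639.8771
2*D*S/H = 149103.5905
EOQ = sqrt(149103.5905) = 386.1393

386.1393 units


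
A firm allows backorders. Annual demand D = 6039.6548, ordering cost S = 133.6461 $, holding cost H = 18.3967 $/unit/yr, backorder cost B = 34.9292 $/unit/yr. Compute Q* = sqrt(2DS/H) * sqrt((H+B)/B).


sqrt(2DS/H) = 296.2301
sqrt((H+B)/B) = 1.2356
Q* = 296.2301 * 1.2356 = 366.0193

366.0193 units


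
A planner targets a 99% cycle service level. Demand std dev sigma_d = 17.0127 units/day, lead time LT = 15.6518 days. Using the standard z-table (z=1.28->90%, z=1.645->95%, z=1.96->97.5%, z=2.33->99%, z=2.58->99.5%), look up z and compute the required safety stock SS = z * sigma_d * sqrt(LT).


From the table, SL = 99% corresponds to z = 2.33
sqrt(LT) = sqrt(15.6518) = 3.9562
SS = 2.33 * 17.0127 * 3.9562 = 156.8236

156.8236 units


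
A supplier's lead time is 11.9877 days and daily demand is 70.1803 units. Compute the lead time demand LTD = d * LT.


LTD = 70.1803 * 11.9877 = 841.3004

841.3004 units


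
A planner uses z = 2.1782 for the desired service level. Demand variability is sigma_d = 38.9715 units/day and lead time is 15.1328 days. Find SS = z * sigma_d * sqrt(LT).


sqrt(LT) = sqrt(15.1328) = 3.8901
SS = 2.1782 * 38.9715 * 3.8901 = 330.2209

330.2209 units


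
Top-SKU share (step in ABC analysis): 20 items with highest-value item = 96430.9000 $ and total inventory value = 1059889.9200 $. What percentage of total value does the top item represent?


Top item = 96430.9000
Total = 1059889.9200
Percentage = 96430.9000 / 1059889.9200 * 100 = 9.0982

9.0982%


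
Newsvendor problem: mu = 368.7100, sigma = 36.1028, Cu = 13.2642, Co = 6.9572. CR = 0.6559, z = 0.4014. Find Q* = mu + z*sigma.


CR = Cu/(Cu+Co) = 13.2642/(13.2642+6.9572) = 0.6559
z = 0.4014
Q* = 368.7100 + 0.4014 * 36.1028 = 383.2017

383.2017 units


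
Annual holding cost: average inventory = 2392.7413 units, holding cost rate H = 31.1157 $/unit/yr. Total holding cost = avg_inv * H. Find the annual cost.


Cost = 2392.7413 * 31.1157 = 74451.8205

74451.8205 $/yr


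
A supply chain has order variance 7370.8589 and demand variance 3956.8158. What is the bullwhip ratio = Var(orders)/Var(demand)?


BW = 7370.8589 / 3956.8158 = 1.8628

1.8628


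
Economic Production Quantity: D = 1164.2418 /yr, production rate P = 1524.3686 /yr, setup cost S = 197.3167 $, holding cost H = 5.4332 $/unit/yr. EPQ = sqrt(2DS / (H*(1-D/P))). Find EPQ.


1 - D/P = 1 - 0.7638 = 0.2362
H*(1-D/P) = 1.2836
2DS = 459448.7000
EPQ = sqrt(357944.6596) = 598.2848

598.2848 units


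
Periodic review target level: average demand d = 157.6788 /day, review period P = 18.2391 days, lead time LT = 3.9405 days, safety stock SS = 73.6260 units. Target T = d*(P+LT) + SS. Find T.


P + LT = 22.1796
d*(P+LT) = 157.6788 * 22.1796 = 3497.2527
T = 3497.2527 + 73.6260 = 3570.8787

3570.8787 units


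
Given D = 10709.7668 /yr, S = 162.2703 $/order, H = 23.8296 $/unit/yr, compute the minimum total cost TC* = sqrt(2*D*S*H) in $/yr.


2*D*S*H = 82825830.9292
TC* = sqrt(82825830.9292) = 9100.8698

9100.8698 $/yr


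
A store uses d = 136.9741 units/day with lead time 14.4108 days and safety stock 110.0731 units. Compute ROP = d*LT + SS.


d*LT = 136.9741 * 14.4108 = 1973.9064
ROP = 1973.9064 + 110.0731 = 2083.9795

2083.9795 units


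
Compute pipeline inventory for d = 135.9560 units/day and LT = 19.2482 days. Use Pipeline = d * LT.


Pipeline = 135.9560 * 19.2482 = 2616.9083

2616.9083 units


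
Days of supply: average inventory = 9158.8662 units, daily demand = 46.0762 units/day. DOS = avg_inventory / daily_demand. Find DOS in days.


DOS = 9158.8662 / 46.0762 = 198.7765

198.7765 days


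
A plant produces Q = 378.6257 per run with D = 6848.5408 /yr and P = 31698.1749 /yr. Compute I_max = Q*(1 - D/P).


D/P = 0.2161
1 - D/P = 0.7839
I_max = 378.6257 * 0.7839 = 296.8218

296.8218 units


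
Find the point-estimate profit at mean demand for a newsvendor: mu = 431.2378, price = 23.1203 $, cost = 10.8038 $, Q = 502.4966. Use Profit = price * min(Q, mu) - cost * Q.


Sales at mu = min(502.4966, 431.2378) = 431.2378
Revenue = 23.1203 * 431.2378 = 9970.3473
Total cost = 10.8038 * 502.4966 = 5428.8728
Profit = 9970.3473 - 5428.8728 = 4541.4745

4541.4745 $


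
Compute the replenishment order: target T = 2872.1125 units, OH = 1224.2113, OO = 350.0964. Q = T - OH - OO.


Inventory position = OH + OO = 1224.2113 + 350.0964 = 1574.3077
Q = 2872.1125 - 1574.3077 = 1297.8048

1297.8048 units


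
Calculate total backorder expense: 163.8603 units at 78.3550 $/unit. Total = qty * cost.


Total = 163.8603 * 78.3550 = 12839.2738

12839.2738 $


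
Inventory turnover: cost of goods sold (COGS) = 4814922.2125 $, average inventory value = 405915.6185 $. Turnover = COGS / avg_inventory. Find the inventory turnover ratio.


Turnover = 4814922.2125 / 405915.6185 = 11.8619

11.8619


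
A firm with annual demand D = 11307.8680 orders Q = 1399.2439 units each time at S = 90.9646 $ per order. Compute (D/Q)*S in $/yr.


Number of orders = D/Q = 8.0814
Cost = 8.0814 * 90.9646 = 735.1225

735.1225 $/yr


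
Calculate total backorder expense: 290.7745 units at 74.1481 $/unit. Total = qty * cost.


Total = 290.7745 * 74.1481 = 21560.3767

21560.3767 $


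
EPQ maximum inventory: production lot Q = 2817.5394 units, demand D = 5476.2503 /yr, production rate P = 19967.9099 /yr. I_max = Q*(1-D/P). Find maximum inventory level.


D/P = 0.2743
1 - D/P = 0.7257
I_max = 2817.5394 * 0.7257 = 2044.8220

2044.8220 units


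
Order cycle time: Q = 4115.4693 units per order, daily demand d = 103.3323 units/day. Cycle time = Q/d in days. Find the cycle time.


Cycle = 4115.4693 / 103.3323 = 39.8275

39.8275 days


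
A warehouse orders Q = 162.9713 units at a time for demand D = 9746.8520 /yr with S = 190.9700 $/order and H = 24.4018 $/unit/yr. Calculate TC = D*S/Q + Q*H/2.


Ordering cost = D*S/Q = 11421.3750
Holding cost = Q*H/2 = 1988.3965
TC = 11421.3750 + 1988.3965 = 13409.7715

13409.7715 $/yr


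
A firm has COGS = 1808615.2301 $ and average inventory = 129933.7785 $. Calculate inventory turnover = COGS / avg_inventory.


Turnover = 1808615.2301 / 129933.7785 = 13.9195

13.9195


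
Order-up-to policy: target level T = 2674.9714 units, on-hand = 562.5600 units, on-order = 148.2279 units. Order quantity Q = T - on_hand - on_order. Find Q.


Inventory position = OH + OO = 562.5600 + 148.2279 = 710.7879
Q = 2674.9714 - 710.7879 = 1964.1835

1964.1835 units


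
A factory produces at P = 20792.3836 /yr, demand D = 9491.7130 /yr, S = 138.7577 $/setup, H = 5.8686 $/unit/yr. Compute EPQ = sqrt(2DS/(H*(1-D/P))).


1 - D/P = 1 - 0.4565 = 0.5435
H*(1-D/P) = 3.1896
2DS = 2634096.5299
EPQ = sqrt(825842.5205) = 908.7588

908.7588 units


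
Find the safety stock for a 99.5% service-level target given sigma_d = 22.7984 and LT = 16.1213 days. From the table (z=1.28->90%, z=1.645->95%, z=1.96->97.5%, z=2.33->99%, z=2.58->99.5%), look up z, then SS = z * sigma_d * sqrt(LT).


From the table, SL = 99.5% corresponds to z = 2.58
sqrt(LT) = sqrt(16.1213) = 4.0151
SS = 2.58 * 22.7984 * 4.0151 = 236.1697

236.1697 units


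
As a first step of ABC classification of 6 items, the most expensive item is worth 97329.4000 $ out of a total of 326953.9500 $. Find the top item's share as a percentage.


Top item = 97329.4000
Total = 326953.9500
Percentage = 97329.4000 / 326953.9500 * 100 = 29.7685

29.7685%


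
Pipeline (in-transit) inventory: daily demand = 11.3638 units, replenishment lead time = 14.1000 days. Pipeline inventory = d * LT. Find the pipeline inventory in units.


Pipeline = 11.3638 * 14.1000 = 160.2296

160.2296 units


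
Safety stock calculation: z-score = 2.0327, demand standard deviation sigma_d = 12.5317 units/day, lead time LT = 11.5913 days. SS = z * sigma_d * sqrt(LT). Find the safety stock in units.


sqrt(LT) = sqrt(11.5913) = 3.4046
SS = 2.0327 * 12.5317 * 3.4046 = 86.7260

86.7260 units


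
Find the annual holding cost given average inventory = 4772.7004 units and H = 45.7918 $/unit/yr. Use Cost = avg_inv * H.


Cost = 4772.7004 * 45.7918 = 218550.5422

218550.5422 $/yr


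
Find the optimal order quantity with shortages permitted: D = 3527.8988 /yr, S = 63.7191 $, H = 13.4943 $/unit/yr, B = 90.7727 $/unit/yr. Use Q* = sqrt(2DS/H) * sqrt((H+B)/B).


sqrt(2DS/H) = 182.5293
sqrt((H+B)/B) = 1.0718
Q* = 182.5293 * 1.0718 = 195.6269

195.6269 units


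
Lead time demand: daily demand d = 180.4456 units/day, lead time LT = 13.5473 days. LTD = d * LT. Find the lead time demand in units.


LTD = 180.4456 * 13.5473 = 2444.5507

2444.5507 units


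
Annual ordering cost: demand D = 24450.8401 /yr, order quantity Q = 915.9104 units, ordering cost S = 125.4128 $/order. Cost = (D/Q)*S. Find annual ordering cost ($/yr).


Number of orders = D/Q = 26.6957
Cost = 26.6957 * 125.4128 = 3347.9785

3347.9785 $/yr


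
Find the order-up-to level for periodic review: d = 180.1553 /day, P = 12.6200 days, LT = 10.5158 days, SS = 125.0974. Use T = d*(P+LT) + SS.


P + LT = 23.1358
d*(P+LT) = 180.1553 * 23.1358 = 4168.0370
T = 4168.0370 + 125.0974 = 4293.1344

4293.1344 units


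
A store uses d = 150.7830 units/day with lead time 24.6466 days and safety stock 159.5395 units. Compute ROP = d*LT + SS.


d*LT = 150.7830 * 24.6466 = 3716.2883
ROP = 3716.2883 + 159.5395 = 3875.8278

3875.8278 units


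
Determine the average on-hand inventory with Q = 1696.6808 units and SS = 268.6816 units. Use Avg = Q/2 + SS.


Q/2 = 848.3404
Avg = 848.3404 + 268.6816 = 1117.0220

1117.0220 units


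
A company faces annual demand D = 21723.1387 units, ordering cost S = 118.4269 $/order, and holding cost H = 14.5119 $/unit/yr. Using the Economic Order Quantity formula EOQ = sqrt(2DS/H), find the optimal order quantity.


2*D*S = 2 * 21723.1387 * 118.4269 = 5145207.9490
2*D*S/H = 354550.9512
EOQ = sqrt(354550.9512) = 595.4418

595.4418 units


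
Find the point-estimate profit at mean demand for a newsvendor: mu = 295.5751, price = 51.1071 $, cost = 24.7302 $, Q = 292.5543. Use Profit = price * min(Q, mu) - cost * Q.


Sales at mu = min(292.5543, 295.5751) = 292.5543
Revenue = 51.1071 * 292.5543 = 14951.6019
Total cost = 24.7302 * 292.5543 = 7234.9263
Profit = 14951.6019 - 7234.9263 = 7716.6755

7716.6755 $


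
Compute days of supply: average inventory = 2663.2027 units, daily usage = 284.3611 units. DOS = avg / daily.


DOS = 2663.2027 / 284.3611 = 9.3656

9.3656 days


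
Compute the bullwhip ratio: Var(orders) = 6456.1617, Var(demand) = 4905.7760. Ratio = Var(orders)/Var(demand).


BW = 6456.1617 / 4905.7760 = 1.3160

1.3160


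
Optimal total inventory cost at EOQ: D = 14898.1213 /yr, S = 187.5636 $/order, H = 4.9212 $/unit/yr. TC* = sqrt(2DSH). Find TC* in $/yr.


2*D*S*H = 27503063.8290
TC* = sqrt(27503063.8290) = 5244.3364

5244.3364 $/yr


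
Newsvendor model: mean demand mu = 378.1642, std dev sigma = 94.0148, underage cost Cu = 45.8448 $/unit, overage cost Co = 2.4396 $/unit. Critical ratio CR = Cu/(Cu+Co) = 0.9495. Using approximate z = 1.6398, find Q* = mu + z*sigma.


CR = Cu/(Cu+Co) = 45.8448/(45.8448+2.4396) = 0.9495
z = 1.6398
Q* = 378.1642 + 1.6398 * 94.0148 = 532.3297

532.3297 units


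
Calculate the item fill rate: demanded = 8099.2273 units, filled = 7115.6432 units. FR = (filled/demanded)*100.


FR = 7115.6432 / 8099.2273 * 100 = 87.8558

87.8558%


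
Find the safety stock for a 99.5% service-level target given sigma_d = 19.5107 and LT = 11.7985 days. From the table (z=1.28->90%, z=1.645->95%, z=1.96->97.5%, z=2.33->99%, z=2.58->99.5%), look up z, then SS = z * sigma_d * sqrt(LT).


From the table, SL = 99.5% corresponds to z = 2.58
sqrt(LT) = sqrt(11.7985) = 3.4349
SS = 2.58 * 19.5107 * 3.4349 = 172.9044

172.9044 units


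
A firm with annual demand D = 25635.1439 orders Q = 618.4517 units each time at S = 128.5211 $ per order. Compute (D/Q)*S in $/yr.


Number of orders = D/Q = 41.4505
Cost = 41.4505 * 128.5211 = 5327.2663

5327.2663 $/yr


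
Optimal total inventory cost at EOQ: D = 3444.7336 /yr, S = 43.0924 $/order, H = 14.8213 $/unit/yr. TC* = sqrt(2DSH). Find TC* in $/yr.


2*D*S*H = 4400202.0326
TC* = sqrt(4400202.0326) = 2097.6659

2097.6659 $/yr


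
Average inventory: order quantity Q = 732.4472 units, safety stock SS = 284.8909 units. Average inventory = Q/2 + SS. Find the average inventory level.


Q/2 = 366.2236
Avg = 366.2236 + 284.8909 = 651.1145

651.1145 units


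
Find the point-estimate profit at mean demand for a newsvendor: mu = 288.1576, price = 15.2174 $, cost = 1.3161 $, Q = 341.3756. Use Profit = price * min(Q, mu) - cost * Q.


Sales at mu = min(341.3756, 288.1576) = 288.1576
Revenue = 15.2174 * 288.1576 = 4385.0095
Total cost = 1.3161 * 341.3756 = 449.2844
Profit = 4385.0095 - 449.2844 = 3935.7250

3935.7250 $


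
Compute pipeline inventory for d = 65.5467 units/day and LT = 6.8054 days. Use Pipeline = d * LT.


Pipeline = 65.5467 * 6.8054 = 446.0715

446.0715 units


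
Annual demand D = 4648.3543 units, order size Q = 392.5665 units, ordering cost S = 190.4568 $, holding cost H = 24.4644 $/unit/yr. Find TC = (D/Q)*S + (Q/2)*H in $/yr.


Ordering cost = D*S/Q = 2255.1865
Holding cost = Q*H/2 = 4801.9519
TC = 2255.1865 + 4801.9519 = 7057.1385

7057.1385 $/yr


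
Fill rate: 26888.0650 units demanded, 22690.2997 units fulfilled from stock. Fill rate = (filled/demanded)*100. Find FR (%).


FR = 22690.2997 / 26888.0650 * 100 = 84.3880

84.3880%


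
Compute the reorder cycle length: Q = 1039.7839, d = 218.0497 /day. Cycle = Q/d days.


Cycle = 1039.7839 / 218.0497 = 4.7686

4.7686 days


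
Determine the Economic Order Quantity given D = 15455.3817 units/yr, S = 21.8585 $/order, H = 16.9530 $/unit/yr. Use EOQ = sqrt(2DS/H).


2*D*S = 2 * 15455.3817 * 21.8585 = 675662.9218
2*D*S/H = 39855.0653
EOQ = sqrt(39855.0653) = 199.6373

199.6373 units


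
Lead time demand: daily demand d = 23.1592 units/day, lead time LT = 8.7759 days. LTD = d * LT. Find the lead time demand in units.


LTD = 23.1592 * 8.7759 = 203.2428

203.2428 units


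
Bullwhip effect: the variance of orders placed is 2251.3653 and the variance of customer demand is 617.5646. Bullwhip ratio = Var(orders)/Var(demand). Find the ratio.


BW = 2251.3653 / 617.5646 = 3.6456

3.6456


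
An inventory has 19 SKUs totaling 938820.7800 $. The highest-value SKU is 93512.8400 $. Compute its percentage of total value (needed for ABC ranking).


Top item = 93512.8400
Total = 938820.7800
Percentage = 93512.8400 / 938820.7800 * 100 = 9.9607

9.9607%


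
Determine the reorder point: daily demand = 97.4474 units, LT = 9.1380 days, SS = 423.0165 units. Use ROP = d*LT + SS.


d*LT = 97.4474 * 9.1380 = 890.4743
ROP = 890.4743 + 423.0165 = 1313.4908

1313.4908 units


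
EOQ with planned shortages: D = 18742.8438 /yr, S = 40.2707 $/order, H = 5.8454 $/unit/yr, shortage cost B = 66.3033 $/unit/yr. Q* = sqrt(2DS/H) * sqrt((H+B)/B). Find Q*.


sqrt(2DS/H) = 508.1831
sqrt((H+B)/B) = 1.0431
Q* = 508.1831 * 1.0431 = 530.1111

530.1111 units


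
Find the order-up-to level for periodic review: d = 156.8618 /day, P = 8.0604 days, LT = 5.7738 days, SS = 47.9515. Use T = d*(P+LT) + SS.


P + LT = 13.8342
d*(P+LT) = 156.8618 * 13.8342 = 2170.0575
T = 2170.0575 + 47.9515 = 2218.0090

2218.0090 units


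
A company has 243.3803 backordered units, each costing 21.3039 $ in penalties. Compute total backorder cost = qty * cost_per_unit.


Total = 243.3803 * 21.3039 = 5184.9496

5184.9496 $


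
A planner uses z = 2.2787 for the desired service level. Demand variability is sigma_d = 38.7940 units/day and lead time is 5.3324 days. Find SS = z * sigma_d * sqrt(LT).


sqrt(LT) = sqrt(5.3324) = 2.3092
SS = 2.2787 * 38.7940 * 2.3092 = 204.1329

204.1329 units


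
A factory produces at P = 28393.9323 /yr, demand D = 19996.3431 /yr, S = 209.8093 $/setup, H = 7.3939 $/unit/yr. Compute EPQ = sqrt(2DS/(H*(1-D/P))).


1 - D/P = 1 - 0.7042 = 0.2958
H*(1-D/P) = 2.1868
2DS = 8390837.4967
EPQ = sqrt(3837095.9085) = 1958.8507

1958.8507 units


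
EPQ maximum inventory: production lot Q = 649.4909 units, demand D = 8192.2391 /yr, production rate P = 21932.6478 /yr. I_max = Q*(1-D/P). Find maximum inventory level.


D/P = 0.3735
1 - D/P = 0.6265
I_max = 649.4909 * 0.6265 = 406.8943

406.8943 units


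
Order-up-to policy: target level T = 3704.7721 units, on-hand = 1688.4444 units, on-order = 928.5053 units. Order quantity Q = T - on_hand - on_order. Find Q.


Inventory position = OH + OO = 1688.4444 + 928.5053 = 2616.9497
Q = 3704.7721 - 2616.9497 = 1087.8224

1087.8224 units


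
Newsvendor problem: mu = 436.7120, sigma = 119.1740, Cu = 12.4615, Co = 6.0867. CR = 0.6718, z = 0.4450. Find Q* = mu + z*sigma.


CR = Cu/(Cu+Co) = 12.4615/(12.4615+6.0867) = 0.6718
z = 0.4450
Q* = 436.7120 + 0.4450 * 119.1740 = 489.7444

489.7444 units


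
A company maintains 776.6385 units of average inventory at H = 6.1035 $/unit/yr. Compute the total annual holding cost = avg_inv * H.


Cost = 776.6385 * 6.1035 = 4740.2131

4740.2131 $/yr


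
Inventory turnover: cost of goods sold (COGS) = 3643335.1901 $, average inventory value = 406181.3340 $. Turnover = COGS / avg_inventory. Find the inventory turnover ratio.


Turnover = 3643335.1901 / 406181.3340 = 8.9697

8.9697


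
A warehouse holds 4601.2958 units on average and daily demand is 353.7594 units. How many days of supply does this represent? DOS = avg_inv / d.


DOS = 4601.2958 / 353.7594 = 13.0069

13.0069 days


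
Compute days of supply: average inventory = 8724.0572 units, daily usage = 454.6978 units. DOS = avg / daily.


DOS = 8724.0572 / 454.6978 = 19.1865

19.1865 days


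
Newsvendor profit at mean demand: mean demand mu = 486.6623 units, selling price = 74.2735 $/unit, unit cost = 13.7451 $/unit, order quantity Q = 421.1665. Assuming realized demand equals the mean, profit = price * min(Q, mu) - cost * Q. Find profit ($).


Sales at mu = min(421.1665, 486.6623) = 421.1665
Revenue = 74.2735 * 421.1665 = 31281.5100
Total cost = 13.7451 * 421.1665 = 5788.9757
Profit = 31281.5100 - 5788.9757 = 25492.5344

25492.5344 $


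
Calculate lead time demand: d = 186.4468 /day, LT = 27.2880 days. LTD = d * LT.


LTD = 186.4468 * 27.2880 = 5087.7603

5087.7603 units


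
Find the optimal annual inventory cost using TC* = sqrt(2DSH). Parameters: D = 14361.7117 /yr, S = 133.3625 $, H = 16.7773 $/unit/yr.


2*D*S*H = 64267587.6480
TC* = sqrt(64267587.6480) = 8016.7068

8016.7068 $/yr


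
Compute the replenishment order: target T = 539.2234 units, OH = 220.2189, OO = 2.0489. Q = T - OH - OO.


Inventory position = OH + OO = 220.2189 + 2.0489 = 222.2678
Q = 539.2234 - 222.2678 = 316.9556

316.9556 units


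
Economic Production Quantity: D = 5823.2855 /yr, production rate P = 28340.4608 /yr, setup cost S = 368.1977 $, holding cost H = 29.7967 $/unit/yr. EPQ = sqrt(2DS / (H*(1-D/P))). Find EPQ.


1 - D/P = 1 - 0.2055 = 0.7945
H*(1-D/P) = 23.6742
2DS = 4288240.6551
EPQ = sqrt(181135.6692) = 425.6004

425.6004 units


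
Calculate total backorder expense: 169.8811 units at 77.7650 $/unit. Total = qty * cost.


Total = 169.8811 * 77.7650 = 13210.8037

13210.8037 $


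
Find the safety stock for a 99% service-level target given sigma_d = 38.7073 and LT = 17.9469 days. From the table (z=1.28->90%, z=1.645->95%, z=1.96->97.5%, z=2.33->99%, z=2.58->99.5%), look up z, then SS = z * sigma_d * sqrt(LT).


From the table, SL = 99% corresponds to z = 2.33
sqrt(LT) = sqrt(17.9469) = 4.2364
SS = 2.33 * 38.7073 * 4.2364 = 382.0705

382.0705 units


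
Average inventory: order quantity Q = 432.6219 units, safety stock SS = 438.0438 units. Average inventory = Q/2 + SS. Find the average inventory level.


Q/2 = 216.3109
Avg = 216.3109 + 438.0438 = 654.3547

654.3547 units


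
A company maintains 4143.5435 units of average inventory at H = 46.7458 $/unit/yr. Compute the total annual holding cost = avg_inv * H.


Cost = 4143.5435 * 46.7458 = 193693.2557

193693.2557 $/yr


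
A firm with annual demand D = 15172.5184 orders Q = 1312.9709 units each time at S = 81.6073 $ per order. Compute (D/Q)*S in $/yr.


Number of orders = D/Q = 11.5559
Cost = 11.5559 * 81.6073 = 943.0432

943.0432 $/yr


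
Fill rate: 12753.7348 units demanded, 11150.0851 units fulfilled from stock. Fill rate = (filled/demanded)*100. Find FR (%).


FR = 11150.0851 / 12753.7348 * 100 = 87.4260

87.4260%


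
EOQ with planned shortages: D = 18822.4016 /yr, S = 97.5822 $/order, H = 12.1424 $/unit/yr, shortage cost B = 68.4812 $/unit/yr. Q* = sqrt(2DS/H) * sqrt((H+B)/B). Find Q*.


sqrt(2DS/H) = 550.0290
sqrt((H+B)/B) = 1.0850
Q* = 550.0290 * 1.0850 = 596.8030

596.8030 units


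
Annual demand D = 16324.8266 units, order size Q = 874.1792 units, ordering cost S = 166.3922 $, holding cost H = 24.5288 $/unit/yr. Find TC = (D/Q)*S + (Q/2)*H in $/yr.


Ordering cost = D*S/Q = 3107.2849
Holding cost = Q*H/2 = 10721.2834
TC = 3107.2849 + 10721.2834 = 13828.5683

13828.5683 $/yr


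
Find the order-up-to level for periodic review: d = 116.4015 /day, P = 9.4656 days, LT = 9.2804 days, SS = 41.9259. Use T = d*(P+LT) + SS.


P + LT = 18.7460
d*(P+LT) = 116.4015 * 18.7460 = 2182.0625
T = 2182.0625 + 41.9259 = 2223.9884

2223.9884 units


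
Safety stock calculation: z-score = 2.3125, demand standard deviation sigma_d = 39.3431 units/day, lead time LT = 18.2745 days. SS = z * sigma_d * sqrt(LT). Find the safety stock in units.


sqrt(LT) = sqrt(18.2745) = 4.2749
SS = 2.3125 * 39.3431 * 4.2749 = 388.9315

388.9315 units


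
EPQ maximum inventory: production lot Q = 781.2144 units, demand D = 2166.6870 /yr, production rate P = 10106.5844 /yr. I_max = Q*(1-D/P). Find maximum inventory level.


D/P = 0.2144
1 - D/P = 0.7856
I_max = 781.2144 * 0.7856 = 613.7348

613.7348 units


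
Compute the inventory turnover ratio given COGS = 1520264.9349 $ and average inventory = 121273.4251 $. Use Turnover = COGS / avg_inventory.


Turnover = 1520264.9349 / 121273.4251 = 12.5358

12.5358


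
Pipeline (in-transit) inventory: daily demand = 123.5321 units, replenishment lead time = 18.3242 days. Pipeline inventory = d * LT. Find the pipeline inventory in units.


Pipeline = 123.5321 * 18.3242 = 2263.6269

2263.6269 units


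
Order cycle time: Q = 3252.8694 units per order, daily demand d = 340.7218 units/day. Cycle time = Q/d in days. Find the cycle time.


Cycle = 3252.8694 / 340.7218 = 9.5470

9.5470 days


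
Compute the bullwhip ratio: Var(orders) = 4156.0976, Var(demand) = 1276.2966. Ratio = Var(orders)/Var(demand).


BW = 4156.0976 / 1276.2966 = 3.2564

3.2564


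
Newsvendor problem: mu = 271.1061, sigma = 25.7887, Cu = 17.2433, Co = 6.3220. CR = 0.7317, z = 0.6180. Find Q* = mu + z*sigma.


CR = Cu/(Cu+Co) = 17.2433/(17.2433+6.3220) = 0.7317
z = 0.6180
Q* = 271.1061 + 0.6180 * 25.7887 = 287.0435

287.0435 units


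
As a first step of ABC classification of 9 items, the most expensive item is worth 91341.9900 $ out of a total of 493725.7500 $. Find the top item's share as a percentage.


Top item = 91341.9900
Total = 493725.7500
Percentage = 91341.9900 / 493725.7500 * 100 = 18.5006

18.5006%


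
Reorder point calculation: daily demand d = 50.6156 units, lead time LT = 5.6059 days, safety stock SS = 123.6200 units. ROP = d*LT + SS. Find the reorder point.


d*LT = 50.6156 * 5.6059 = 283.7460
ROP = 283.7460 + 123.6200 = 407.3660

407.3660 units


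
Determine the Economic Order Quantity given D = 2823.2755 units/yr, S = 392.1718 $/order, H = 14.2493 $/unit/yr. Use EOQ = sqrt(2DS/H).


2*D*S = 2 * 2823.2755 * 392.1718 = 2214418.0695
2*D*S/H = 155405.3932
EOQ = sqrt(155405.3932) = 394.2149

394.2149 units


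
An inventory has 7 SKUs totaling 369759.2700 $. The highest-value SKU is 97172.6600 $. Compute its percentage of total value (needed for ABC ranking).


Top item = 97172.6600
Total = 369759.2700
Percentage = 97172.6600 / 369759.2700 * 100 = 26.2800

26.2800%


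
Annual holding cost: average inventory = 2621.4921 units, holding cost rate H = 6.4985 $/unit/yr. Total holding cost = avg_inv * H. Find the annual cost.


Cost = 2621.4921 * 6.4985 = 17035.7664

17035.7664 $/yr


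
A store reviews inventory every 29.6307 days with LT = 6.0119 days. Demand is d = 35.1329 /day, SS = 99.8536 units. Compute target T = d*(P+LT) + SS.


P + LT = 35.6426
d*(P+LT) = 35.1329 * 35.6426 = 1252.2279
T = 1252.2279 + 99.8536 = 1352.0815

1352.0815 units


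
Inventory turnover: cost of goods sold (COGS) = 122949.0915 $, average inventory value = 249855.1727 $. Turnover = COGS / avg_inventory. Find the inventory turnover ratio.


Turnover = 122949.0915 / 249855.1727 = 0.4921

0.4921


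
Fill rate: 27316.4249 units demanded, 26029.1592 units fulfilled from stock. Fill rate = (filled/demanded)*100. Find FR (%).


FR = 26029.1592 / 27316.4249 * 100 = 95.2876

95.2876%


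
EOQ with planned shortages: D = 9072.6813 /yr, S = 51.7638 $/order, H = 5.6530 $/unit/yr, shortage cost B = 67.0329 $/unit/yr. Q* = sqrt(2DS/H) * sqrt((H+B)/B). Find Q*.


sqrt(2DS/H) = 407.6209
sqrt((H+B)/B) = 1.0413
Q* = 407.6209 * 1.0413 = 424.4607

424.4607 units


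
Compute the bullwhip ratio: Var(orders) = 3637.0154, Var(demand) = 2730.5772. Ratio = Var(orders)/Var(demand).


BW = 3637.0154 / 2730.5772 = 1.3320

1.3320


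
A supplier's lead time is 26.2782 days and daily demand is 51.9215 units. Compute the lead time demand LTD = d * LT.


LTD = 51.9215 * 26.2782 = 1364.4036

1364.4036 units


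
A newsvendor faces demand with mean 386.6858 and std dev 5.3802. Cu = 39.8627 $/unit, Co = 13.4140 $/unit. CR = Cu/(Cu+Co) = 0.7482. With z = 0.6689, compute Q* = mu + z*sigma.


CR = Cu/(Cu+Co) = 39.8627/(39.8627+13.4140) = 0.7482
z = 0.6689
Q* = 386.6858 + 0.6689 * 5.3802 = 390.2846

390.2846 units


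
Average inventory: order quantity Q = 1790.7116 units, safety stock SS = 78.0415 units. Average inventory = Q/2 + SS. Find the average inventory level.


Q/2 = 895.3558
Avg = 895.3558 + 78.0415 = 973.3973

973.3973 units


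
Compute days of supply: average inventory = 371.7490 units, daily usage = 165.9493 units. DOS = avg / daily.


DOS = 371.7490 / 165.9493 = 2.2401

2.2401 days


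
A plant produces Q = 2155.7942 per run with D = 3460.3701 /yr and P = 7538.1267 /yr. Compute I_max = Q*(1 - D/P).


D/P = 0.4590
1 - D/P = 0.5410
I_max = 2155.7942 * 0.5410 = 1166.1789

1166.1789 units


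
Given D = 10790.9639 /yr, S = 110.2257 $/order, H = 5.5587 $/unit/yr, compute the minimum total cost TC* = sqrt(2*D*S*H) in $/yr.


2*D*S*H = 13223497.4830
TC* = sqrt(13223497.4830) = 3636.4127

3636.4127 $/yr


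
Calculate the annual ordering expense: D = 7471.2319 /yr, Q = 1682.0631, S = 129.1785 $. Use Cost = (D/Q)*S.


Number of orders = D/Q = 4.4417
Cost = 4.4417 * 129.1785 = 573.7731

573.7731 $/yr


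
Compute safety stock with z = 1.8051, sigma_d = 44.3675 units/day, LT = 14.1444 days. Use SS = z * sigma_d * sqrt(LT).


sqrt(LT) = sqrt(14.1444) = 3.7609
SS = 1.8051 * 44.3675 * 3.7609 = 301.2024

301.2024 units


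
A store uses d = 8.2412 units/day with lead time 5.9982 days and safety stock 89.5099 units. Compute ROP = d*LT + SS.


d*LT = 8.2412 * 5.9982 = 49.4324
ROP = 49.4324 + 89.5099 = 138.9423

138.9423 units


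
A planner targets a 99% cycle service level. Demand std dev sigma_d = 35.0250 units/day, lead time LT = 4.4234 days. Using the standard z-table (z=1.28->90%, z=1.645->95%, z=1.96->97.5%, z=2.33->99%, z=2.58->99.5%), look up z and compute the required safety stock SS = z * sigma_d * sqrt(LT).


From the table, SL = 99% corresponds to z = 2.33
sqrt(LT) = sqrt(4.4234) = 2.1032
SS = 2.33 * 35.0250 * 2.1032 = 171.6375

171.6375 units


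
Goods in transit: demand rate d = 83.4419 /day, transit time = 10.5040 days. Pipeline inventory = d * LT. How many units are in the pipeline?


Pipeline = 83.4419 * 10.5040 = 876.4737

876.4737 units


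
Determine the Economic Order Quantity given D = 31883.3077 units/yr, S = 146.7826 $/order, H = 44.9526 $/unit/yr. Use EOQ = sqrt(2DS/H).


2*D*S = 2 * 31883.3077 * 146.7826 = 9359829.6016
2*D*S/H = 208215.5337
EOQ = sqrt(208215.5337) = 456.3064

456.3064 units


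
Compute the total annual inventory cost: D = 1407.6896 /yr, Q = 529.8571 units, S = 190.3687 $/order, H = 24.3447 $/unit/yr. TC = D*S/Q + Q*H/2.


Ordering cost = D*S/Q = 505.7591
Holding cost = Q*H/2 = 6449.6061
TC = 505.7591 + 6449.6061 = 6955.3652

6955.3652 $/yr


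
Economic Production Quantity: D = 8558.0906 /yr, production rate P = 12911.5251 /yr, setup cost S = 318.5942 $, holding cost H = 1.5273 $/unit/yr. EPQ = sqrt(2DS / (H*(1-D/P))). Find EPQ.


1 - D/P = 1 - 0.6628 = 0.3372
H*(1-D/P) = 0.5150
2DS = 5453116.0565
EPQ = sqrt(10589267.4712) = 3254.1155

3254.1155 units


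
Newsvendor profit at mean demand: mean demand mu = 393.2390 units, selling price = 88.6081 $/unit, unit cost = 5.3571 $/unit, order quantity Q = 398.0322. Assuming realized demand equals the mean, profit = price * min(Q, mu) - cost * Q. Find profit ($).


Sales at mu = min(398.0322, 393.2390) = 393.2390
Revenue = 88.6081 * 393.2390 = 34844.1606
Total cost = 5.3571 * 398.0322 = 2132.2983
Profit = 34844.1606 - 2132.2983 = 32711.8623

32711.8623 $


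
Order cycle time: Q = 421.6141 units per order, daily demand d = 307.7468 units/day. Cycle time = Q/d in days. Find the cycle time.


Cycle = 421.6141 / 307.7468 = 1.3700

1.3700 days


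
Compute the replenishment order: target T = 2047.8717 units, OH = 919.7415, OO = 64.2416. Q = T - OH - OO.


Inventory position = OH + OO = 919.7415 + 64.2416 = 983.9831
Q = 2047.8717 - 983.9831 = 1063.8886

1063.8886 units


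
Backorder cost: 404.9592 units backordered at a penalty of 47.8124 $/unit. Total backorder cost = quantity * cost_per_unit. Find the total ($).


Total = 404.9592 * 47.8124 = 19362.0713

19362.0713 $


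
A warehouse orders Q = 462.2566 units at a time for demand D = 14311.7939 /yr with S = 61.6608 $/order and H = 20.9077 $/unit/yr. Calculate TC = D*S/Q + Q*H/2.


Ordering cost = D*S/Q = 1909.0623
Holding cost = Q*H/2 = 4832.3612
TC = 1909.0623 + 4832.3612 = 6741.4235

6741.4235 $/yr


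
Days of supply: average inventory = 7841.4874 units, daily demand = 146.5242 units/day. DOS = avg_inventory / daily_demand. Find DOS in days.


DOS = 7841.4874 / 146.5242 = 53.5167

53.5167 days


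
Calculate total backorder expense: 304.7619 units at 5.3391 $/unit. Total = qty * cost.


Total = 304.7619 * 5.3391 = 1627.1543

1627.1543 $


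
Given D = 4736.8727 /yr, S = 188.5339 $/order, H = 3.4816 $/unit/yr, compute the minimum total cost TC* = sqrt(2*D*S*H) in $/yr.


2*D*S*H = 6218562.9397
TC* = sqrt(6218562.9397) = 2493.7047

2493.7047 $/yr


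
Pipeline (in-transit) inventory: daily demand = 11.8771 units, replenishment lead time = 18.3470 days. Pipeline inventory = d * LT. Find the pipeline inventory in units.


Pipeline = 11.8771 * 18.3470 = 217.9092

217.9092 units


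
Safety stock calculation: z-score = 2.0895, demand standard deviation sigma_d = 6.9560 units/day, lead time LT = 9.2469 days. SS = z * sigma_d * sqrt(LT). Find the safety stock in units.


sqrt(LT) = sqrt(9.2469) = 3.0409
SS = 2.0895 * 6.9560 * 3.0409 = 44.1977

44.1977 units


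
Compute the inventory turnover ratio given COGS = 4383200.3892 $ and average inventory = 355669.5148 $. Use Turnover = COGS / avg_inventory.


Turnover = 4383200.3892 / 355669.5148 = 12.3238

12.3238


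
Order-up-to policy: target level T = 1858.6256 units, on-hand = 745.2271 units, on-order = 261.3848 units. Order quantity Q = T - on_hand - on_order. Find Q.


Inventory position = OH + OO = 745.2271 + 261.3848 = 1006.6119
Q = 1858.6256 - 1006.6119 = 852.0137

852.0137 units


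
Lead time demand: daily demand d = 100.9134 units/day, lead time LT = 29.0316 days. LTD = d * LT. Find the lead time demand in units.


LTD = 100.9134 * 29.0316 = 2929.6775

2929.6775 units


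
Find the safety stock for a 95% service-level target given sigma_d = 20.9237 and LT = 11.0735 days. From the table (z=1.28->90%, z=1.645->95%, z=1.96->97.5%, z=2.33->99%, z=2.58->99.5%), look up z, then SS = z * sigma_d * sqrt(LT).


From the table, SL = 95% corresponds to z = 1.645
sqrt(LT) = sqrt(11.0735) = 3.3277
SS = 1.645 * 20.9237 * 3.3277 = 114.5373

114.5373 units


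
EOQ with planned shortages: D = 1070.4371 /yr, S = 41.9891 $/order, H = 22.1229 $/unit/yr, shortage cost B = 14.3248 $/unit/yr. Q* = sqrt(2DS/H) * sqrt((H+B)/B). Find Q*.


sqrt(2DS/H) = 63.7445
sqrt((H+B)/B) = 1.5951
Q* = 63.7445 * 1.5951 = 101.6795

101.6795 units


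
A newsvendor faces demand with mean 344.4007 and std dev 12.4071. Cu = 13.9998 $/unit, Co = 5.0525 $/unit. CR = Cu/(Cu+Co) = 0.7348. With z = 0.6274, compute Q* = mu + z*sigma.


CR = Cu/(Cu+Co) = 13.9998/(13.9998+5.0525) = 0.7348
z = 0.6274
Q* = 344.4007 + 0.6274 * 12.4071 = 352.1849

352.1849 units


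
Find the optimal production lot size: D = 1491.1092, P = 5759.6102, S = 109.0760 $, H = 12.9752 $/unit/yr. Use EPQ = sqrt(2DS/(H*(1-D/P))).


1 - D/P = 1 - 0.2589 = 0.7411
H*(1-D/P) = 9.6160
2DS = 325288.4542
EPQ = sqrt(33827.6861) = 183.9230

183.9230 units


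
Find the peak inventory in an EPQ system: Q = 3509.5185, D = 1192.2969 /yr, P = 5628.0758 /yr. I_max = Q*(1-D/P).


D/P = 0.2118
1 - D/P = 0.7882
I_max = 3509.5185 * 0.7882 = 2766.0338

2766.0338 units


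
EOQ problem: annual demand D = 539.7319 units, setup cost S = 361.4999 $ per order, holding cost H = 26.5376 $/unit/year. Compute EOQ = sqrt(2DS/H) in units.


2*D*S = 2 * 539.7319 * 361.4999 = 390226.0558
2*D*S/H = 14704.6476
EOQ = sqrt(14704.6476) = 121.2627

121.2627 units


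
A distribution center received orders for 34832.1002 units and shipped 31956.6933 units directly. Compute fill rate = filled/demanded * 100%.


FR = 31956.6933 / 34832.1002 * 100 = 91.7450

91.7450%
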